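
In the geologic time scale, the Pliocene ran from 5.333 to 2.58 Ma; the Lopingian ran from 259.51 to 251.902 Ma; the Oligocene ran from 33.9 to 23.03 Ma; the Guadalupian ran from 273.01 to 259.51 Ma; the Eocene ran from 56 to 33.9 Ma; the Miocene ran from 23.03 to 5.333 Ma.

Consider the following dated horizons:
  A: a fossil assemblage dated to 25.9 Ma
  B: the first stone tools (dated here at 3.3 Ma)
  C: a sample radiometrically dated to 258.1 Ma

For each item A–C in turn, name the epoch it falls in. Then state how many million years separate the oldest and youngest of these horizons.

A — Oligocene; B — Pliocene; C — Lopingian; span 254.8 million years

Match each age against the start–end ranges in the excerpt: A = 25.9 Ma → Oligocene (33.9–23.03); B = 3.3 Ma → Pliocene (5.333–2.58); C = 258.1 Ma → Lopingian (259.51–251.902).
The largest age is 258.1 Ma and the smallest is 3.3 Ma; their difference is 254.8 Myr.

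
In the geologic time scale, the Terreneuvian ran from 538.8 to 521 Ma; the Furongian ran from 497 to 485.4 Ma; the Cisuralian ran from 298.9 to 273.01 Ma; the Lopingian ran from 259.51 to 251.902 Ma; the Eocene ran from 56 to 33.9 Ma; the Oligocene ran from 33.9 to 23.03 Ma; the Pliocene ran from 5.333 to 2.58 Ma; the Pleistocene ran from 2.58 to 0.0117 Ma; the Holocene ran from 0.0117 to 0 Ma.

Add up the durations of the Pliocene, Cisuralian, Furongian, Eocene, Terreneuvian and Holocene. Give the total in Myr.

Duration is start − end for each: (5.333 − 2.58) + (298.9 − 273.01) + (497 − 485.4) + (56 − 33.9) + (538.8 − 521) + (0.0117 − 0).
That is 2.753 + 25.89 + 11.6 + 22.1 + 17.8 + 0.0117, which totals 80.1547 million years.

80.1547 million years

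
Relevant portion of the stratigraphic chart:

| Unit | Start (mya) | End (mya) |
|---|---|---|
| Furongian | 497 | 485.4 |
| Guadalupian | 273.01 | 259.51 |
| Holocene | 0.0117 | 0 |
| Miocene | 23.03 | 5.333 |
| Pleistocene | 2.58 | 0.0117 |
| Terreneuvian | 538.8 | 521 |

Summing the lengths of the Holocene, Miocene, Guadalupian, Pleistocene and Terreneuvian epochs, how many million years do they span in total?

Duration is start − end for each: (0.0117 − 0) + (23.03 − 5.333) + (273.01 − 259.51) + (2.58 − 0.0117) + (538.8 − 521).
That is 0.0117 + 17.697 + 13.5 + 2.5683 + 17.8, which totals 51.577 million years.

51.577 million years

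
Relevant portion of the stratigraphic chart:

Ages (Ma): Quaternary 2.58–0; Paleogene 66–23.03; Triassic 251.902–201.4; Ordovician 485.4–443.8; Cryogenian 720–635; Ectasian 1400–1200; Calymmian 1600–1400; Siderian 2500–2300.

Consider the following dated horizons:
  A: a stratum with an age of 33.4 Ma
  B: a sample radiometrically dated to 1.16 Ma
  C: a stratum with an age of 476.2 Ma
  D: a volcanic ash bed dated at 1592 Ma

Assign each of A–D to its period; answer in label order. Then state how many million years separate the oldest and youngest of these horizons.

A: 33.4 Ma lies in 66–23.03 Ma, so Paleogene.
B: 1.16 Ma lies in 2.58–0 Ma, so Quaternary.
C: 476.2 Ma lies in 485.4–443.8 Ma, so Ordovician.
D: 1592 Ma lies in 1600–1400 Ma, so Calymmian.
Oldest = 1592 Ma, youngest = 1.16 Ma → span 1590.84 Myr.

A — Paleogene; B — Quaternary; C — Ordovician; D — Calymmian; span 1590.84 million years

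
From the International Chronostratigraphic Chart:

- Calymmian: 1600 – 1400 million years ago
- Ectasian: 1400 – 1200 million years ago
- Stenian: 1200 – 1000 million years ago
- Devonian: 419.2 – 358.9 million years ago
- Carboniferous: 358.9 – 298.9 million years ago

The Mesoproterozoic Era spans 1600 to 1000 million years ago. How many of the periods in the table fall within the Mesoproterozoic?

Periods inside 1600–1000 Ma: Calymmian, Ectasian, Stenian — 3 in total.

3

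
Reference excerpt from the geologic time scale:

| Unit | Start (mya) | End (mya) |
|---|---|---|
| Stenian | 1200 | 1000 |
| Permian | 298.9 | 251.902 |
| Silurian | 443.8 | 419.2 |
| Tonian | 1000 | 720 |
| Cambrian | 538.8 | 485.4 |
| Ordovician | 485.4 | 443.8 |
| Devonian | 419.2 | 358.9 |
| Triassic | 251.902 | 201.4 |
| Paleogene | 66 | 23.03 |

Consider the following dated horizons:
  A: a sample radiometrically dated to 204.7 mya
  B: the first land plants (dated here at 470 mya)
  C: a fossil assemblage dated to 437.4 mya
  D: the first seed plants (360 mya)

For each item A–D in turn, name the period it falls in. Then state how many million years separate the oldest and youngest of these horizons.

Match each age against the start–end ranges in the excerpt: A = 204.7 Ma → Triassic (251.902–201.4); B = 470 Ma → Ordovician (485.4–443.8); C = 437.4 Ma → Silurian (443.8–419.2); D = 360 Ma → Devonian (419.2–358.9).
The largest age is 470 Ma and the smallest is 204.7 Ma; their difference is 265.3 Myr.

A — Triassic; B — Ordovician; C — Silurian; D — Devonian; span 265.3 million years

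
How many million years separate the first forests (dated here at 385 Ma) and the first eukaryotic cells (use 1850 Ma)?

1850 − 385 = 1465 million years.

1465 million years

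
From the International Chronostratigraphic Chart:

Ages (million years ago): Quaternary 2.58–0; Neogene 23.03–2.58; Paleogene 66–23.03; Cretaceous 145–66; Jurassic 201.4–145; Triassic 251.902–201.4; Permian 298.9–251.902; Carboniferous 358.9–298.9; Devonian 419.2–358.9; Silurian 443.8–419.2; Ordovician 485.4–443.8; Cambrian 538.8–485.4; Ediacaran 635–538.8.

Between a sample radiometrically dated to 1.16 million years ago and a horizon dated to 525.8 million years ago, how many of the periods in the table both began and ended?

The older date is 525.8 Ma and the younger is 1.16 Ma.
Periods with start < 525.8 and end > 1.16 Ma: Ordovician (485.4–443.8), Silurian (443.8–419.2), Devonian (419.2–358.9), Carboniferous (358.9–298.9), Permian (298.9–251.902), Triassic (251.902–201.4), Jurassic (201.4–145), Cretaceous (145–66), Paleogene (66–23.03), Neogene (23.03–2.58).
That is 10 complete periods.

10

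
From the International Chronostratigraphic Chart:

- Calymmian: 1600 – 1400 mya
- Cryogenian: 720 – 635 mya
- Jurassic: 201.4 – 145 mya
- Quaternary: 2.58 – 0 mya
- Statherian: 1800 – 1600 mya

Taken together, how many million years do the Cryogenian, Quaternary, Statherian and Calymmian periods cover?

487.58 million years

Duration is start − end for each: (720 − 635) + (2.58 − 0) + (1800 − 1600) + (1600 − 1400).
That is 85 + 2.58 + 200 + 200, which totals 487.58 million years.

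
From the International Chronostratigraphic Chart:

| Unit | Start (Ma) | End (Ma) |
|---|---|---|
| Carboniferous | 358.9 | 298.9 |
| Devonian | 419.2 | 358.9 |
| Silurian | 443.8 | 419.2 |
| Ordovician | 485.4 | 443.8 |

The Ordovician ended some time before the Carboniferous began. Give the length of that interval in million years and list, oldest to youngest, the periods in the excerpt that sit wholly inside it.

84.9 million years; Silurian, Devonian

The Ordovician closes at 443.8 Ma and the Carboniferous opens at 358.9 Ma, so the interval is 443.8 − 358.9 = 84.9 Myr.
A period fits inside if it starts at or after 443.8 Ma and ends at or before 358.9 Ma; oldest first that gives Silurian, Devonian.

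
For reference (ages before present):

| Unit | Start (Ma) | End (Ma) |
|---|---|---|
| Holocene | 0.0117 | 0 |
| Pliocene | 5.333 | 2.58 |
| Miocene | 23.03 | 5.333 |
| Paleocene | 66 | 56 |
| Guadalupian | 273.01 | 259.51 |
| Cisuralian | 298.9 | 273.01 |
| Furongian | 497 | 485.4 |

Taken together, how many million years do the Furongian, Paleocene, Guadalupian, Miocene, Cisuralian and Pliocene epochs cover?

Each duration: Furongian = 11.6; Paleocene = 10; Guadalupian = 13.5; Miocene = 17.697; Cisuralian = 25.89; Pliocene = 2.753.
Sum: 11.6 + 10 + 13.5 + 17.697 + 25.89 + 2.753 = 81.44 Myr.

81.44 million years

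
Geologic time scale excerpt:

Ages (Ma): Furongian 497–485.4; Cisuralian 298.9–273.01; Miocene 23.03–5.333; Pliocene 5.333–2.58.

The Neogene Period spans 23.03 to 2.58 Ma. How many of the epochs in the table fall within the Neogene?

Epochs inside 23.03–2.58 Ma: Miocene, Pliocene — 2 in total.

2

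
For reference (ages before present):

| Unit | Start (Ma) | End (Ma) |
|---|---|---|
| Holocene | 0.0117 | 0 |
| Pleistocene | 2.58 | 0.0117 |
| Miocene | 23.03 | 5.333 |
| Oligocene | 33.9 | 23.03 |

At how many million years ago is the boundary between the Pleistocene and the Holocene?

The Pleistocene ends and the Holocene begins at 0.0117 Ma.

0.0117 Ma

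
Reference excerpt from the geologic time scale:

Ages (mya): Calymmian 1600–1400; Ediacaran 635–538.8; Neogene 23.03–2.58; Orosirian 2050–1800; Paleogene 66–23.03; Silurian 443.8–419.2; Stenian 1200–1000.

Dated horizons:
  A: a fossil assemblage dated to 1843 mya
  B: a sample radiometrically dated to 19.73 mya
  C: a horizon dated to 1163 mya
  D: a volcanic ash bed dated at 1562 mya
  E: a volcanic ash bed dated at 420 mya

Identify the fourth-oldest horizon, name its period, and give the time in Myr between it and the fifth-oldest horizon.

E, in the Silurian; 400.27 million years to B

Sorted oldest-first by Ma: A (1843), D (1562), C (1163), E (420), B (19.73).
The fourth oldest is E at 420 Ma, which lies in 443.8–419.2 Ma: the Silurian.
The fifth oldest is B at 19.73 Ma; separation = |420 − 19.73| = 400.27 Myr.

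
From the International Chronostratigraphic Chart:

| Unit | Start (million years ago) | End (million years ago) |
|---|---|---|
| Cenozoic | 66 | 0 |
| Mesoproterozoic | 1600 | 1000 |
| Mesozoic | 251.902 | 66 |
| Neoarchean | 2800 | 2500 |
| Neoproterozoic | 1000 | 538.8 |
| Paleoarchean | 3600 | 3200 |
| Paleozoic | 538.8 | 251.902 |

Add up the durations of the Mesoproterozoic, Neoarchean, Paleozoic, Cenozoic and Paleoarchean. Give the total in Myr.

Each duration: Mesoproterozoic = 600; Neoarchean = 300; Paleozoic = 286.898; Cenozoic = 66; Paleoarchean = 400.
Sum: 600 + 300 + 286.898 + 66 + 400 = 1652.898 Myr.

1652.898 million years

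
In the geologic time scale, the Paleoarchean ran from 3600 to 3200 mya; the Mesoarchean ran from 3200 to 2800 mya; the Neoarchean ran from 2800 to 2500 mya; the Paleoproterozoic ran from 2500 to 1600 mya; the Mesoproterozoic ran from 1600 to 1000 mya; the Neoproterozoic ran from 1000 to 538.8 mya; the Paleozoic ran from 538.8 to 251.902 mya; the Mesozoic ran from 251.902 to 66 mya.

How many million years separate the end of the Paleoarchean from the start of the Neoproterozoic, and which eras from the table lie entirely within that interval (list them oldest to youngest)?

The Paleoarchean closes at 3200 Ma and the Neoproterozoic opens at 1000 Ma, so the interval is 3200 − 1000 = 2200 Myr.
An era fits inside if it starts at or after 3200 Ma and ends at or before 1000 Ma; oldest first that gives Mesoarchean, Neoarchean, Paleoproterozoic, Mesoproterozoic.

2200 million years; Mesoarchean, Neoarchean, Paleoproterozoic, Mesoproterozoic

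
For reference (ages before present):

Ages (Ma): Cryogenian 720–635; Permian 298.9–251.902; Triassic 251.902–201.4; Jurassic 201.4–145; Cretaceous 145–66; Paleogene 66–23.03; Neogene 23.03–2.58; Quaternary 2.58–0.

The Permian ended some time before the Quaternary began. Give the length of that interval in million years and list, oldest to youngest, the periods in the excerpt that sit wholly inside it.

End of Permian = 251.902 Ma; start of Quaternary = 2.58 Ma.
Gap = 251.902 − 2.58 = 249.322 Myr.
Periods wholly inside 251.902–2.58 Ma: Triassic (251.902–201.4), Jurassic (201.4–145), Cretaceous (145–66), Paleogene (66–23.03), Neogene (23.03–2.58).

249.322 million years; Triassic, Jurassic, Cretaceous, Paleogene, Neogene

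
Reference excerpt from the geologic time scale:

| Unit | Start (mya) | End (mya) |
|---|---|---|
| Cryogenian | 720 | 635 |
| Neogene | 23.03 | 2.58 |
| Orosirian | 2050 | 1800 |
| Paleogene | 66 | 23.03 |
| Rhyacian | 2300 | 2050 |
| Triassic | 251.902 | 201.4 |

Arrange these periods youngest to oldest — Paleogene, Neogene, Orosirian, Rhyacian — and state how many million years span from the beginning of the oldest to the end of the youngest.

From the excerpt: Paleogene 66–23.03; Neogene 23.03–2.58; Orosirian 2050–1800; Rhyacian 2300–2050 (Ma).
Larger Ma is earlier, so the oldest is Rhyacian and the youngest is Neogene; youngest to oldest: Neogene, Paleogene, Orosirian, Rhyacian.
Oldest start 2300 minus youngest end 2.58 gives 2297.42 Myr overall.

Neogene, Paleogene, Orosirian, Rhyacian; total span 2297.42 Myr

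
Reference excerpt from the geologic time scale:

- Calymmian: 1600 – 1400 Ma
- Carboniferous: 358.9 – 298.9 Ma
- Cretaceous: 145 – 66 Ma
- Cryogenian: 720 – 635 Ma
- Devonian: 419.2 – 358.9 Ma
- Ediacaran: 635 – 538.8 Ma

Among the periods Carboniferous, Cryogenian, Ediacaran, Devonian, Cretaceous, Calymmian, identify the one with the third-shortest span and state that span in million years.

Cretaceous, 79 million years

Durations: Carboniferous 60; Cryogenian 85; Ediacaran 96.2; Devonian 60.3; Cretaceous 79; Calymmian 200 Myr.
Sorted shortest-first: Carboniferous (60), Devonian (60.3), Cretaceous (79), Cryogenian (85), Ediacaran (96.2), Calymmian (200).
The third shortest is Cretaceous at 79 Myr.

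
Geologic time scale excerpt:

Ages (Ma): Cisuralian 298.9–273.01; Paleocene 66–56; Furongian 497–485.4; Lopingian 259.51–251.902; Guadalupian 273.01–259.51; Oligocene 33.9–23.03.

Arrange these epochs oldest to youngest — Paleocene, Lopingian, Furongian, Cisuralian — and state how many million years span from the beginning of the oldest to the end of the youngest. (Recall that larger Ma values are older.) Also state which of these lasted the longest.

From the excerpt: Paleocene 66–56; Lopingian 259.51–251.902; Furongian 497–485.4; Cisuralian 298.9–273.01 (Ma).
Larger Ma is earlier, so the oldest is Furongian and the youngest is Paleocene; oldest to youngest: Furongian, Cisuralian, Lopingian, Paleocene.
Oldest start 497 minus youngest end 56 gives 441 Myr overall.
Individual lengths (start − end): Lopingian 7.608; Furongian 11.6; Paleocene 10; Cisuralian 25.89. The largest is Cisuralian at 25.89 Myr.

Furongian → Cisuralian → Lopingian → Paleocene; total span 441 Myr; longest is Cisuralian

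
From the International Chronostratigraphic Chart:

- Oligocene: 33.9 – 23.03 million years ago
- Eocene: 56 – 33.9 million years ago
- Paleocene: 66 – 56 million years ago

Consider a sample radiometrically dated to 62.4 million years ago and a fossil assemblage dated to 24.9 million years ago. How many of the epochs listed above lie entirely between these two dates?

1

62.4 Ma sits inside the Paleocene (66–56) and 24.9 Ma inside the Oligocene (33.9–23.03); neither of those is wholly between the two dates.
The listed epochs lying completely between them are Eocene — 1 in all.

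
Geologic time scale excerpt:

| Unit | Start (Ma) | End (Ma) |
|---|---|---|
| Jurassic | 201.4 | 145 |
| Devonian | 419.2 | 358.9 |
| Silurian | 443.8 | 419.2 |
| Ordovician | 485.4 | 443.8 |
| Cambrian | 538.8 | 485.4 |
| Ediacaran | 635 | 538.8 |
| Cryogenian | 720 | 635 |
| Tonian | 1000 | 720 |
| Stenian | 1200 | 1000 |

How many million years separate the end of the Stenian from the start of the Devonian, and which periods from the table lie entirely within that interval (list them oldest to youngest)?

580.8 million years; Tonian, Cryogenian, Ediacaran, Cambrian, Ordovician, Silurian

End of Stenian = 1000 Ma; start of Devonian = 419.2 Ma.
Gap = 1000 − 419.2 = 580.8 Myr.
Periods wholly inside 1000–419.2 Ma: Tonian (1000–720), Cryogenian (720–635), Ediacaran (635–538.8), Cambrian (538.8–485.4), Ordovician (485.4–443.8), Silurian (443.8–419.2).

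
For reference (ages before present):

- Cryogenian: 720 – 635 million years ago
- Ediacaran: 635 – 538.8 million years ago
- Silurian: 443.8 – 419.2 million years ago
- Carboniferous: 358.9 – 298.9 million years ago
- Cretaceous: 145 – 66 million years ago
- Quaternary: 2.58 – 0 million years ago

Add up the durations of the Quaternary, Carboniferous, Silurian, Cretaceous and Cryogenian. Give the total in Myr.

Each duration: Quaternary = 2.58; Carboniferous = 60; Silurian = 24.6; Cretaceous = 79; Cryogenian = 85.
Sum: 2.58 + 60 + 24.6 + 79 + 85 = 251.18 Myr.

251.18 million years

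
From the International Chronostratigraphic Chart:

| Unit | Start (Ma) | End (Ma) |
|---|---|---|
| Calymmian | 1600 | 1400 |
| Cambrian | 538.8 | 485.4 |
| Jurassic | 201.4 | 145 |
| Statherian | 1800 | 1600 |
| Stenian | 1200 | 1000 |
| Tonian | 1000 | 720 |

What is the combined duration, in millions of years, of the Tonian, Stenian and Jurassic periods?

Duration is start − end for each: (1000 − 720) + (1200 − 1000) + (201.4 − 145).
That is 280 + 200 + 56.4, which totals 536.4 million years.

536.4 million years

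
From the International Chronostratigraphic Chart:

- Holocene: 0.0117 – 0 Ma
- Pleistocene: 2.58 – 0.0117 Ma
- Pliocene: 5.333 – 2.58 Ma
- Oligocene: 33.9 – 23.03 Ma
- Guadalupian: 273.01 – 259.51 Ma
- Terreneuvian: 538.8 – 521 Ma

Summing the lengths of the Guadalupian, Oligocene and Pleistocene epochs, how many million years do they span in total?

26.9383 million years

Duration is start − end for each: (273.01 − 259.51) + (33.9 − 23.03) + (2.58 − 0.0117).
That is 13.5 + 10.87 + 2.5683, which totals 26.9383 million years.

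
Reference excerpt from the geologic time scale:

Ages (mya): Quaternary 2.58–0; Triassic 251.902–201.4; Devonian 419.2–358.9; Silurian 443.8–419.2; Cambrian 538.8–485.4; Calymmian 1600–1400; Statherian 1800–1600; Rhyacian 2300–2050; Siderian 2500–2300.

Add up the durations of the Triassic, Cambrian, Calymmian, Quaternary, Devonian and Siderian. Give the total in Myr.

566.782 million years

Duration is start − end for each: (251.902 − 201.4) + (538.8 − 485.4) + (1600 − 1400) + (2.58 − 0) + (419.2 − 358.9) + (2500 − 2300).
That is 50.502 + 53.4 + 200 + 2.58 + 60.3 + 200, which totals 566.782 million years.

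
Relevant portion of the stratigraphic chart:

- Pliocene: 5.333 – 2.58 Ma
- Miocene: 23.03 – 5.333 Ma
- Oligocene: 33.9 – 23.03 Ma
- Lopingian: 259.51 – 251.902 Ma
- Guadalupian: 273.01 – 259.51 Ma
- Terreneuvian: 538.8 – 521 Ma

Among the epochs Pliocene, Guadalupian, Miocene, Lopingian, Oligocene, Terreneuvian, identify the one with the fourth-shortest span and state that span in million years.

Start − end for each: Pliocene 5.333 − 2.58 = 2.753; Guadalupian 273.01 − 259.51 = 13.5; Miocene 23.03 − 5.333 = 17.697; Lopingian 259.51 − 251.902 = 7.608; Oligocene 33.9 − 23.03 = 10.87; Terreneuvian 538.8 − 521 = 17.8.
Ranking these from shortest: Pliocene < Lopingian < Oligocene < Guadalupian < Miocene < Terreneuvian.
Position 4 in that ranking is Guadalupian, which lasted 13.5 Myr.

Guadalupian, 13.5 million years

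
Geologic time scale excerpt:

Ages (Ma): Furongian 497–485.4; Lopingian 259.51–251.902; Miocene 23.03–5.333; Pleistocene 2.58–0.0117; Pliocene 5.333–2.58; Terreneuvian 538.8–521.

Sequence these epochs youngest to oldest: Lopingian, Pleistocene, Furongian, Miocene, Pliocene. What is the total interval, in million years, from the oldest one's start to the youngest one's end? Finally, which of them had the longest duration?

Start ages (Ma): Furongian 497, Lopingian 259.51, Miocene 23.03, Pliocene 5.333, Pleistocene 2.58.
Ordered youngest to oldest: Pleistocene, Pliocene, Miocene, Lopingian, Furongian.
Span = 497 − 0.0117 = 496.9883 Myr.
Durations: Pleistocene 2.5683, Furongian 11.6, Lopingian 7.608, Pliocene 2.753, Miocene 17.697 → longest is Miocene (17.697 Myr).

Pleistocene, Pliocene, Miocene, Lopingian, Furongian; total span 496.9883 Myr; longest is Miocene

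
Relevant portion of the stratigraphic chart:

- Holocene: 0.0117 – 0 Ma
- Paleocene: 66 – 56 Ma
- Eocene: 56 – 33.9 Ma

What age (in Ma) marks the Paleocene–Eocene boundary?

56 Ma

The Paleocene ends and the Eocene begins at 56 Ma.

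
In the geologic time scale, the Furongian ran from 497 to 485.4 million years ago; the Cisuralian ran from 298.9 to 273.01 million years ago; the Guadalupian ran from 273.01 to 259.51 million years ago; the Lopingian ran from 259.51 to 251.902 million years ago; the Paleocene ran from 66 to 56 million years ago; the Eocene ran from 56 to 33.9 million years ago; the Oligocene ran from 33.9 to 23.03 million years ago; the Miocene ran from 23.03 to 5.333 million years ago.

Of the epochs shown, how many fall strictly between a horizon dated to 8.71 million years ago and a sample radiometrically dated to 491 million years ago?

6

491 Ma sits inside the Furongian (497–485.4) and 8.71 Ma inside the Miocene (23.03–5.333); neither of those is wholly between the two dates.
The listed epochs lying completely between them are Cisuralian, Guadalupian, Lopingian, Paleocene, Eocene, Oligocene — 6 in all.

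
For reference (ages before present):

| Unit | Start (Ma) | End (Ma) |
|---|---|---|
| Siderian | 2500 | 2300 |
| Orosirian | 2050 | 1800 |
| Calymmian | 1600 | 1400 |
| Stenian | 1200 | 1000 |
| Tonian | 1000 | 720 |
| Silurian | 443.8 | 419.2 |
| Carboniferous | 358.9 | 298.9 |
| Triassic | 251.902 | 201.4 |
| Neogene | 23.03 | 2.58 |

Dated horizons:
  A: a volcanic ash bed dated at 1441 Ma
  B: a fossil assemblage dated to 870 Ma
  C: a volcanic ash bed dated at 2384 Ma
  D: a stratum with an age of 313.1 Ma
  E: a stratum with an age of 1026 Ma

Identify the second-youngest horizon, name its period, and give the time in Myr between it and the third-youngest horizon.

Sorted youngest-first by Ma: D (313.1), B (870), E (1026), A (1441), C (2384).
The second youngest is B at 870 Ma, which lies in 1000–720 Ma: the Tonian.
The third youngest is E at 1026 Ma; separation = |870 − 1026| = 156 Myr.

B, in the Tonian; 156 million years to E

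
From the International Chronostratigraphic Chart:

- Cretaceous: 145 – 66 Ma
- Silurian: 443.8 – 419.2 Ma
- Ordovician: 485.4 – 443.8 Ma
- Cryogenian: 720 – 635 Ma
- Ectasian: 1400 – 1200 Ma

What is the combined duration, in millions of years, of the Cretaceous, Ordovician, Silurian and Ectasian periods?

Duration is start − end for each: (145 − 66) + (485.4 − 443.8) + (443.8 − 419.2) + (1400 − 1200).
That is 79 + 41.6 + 24.6 + 200, which totals 345.2 million years.

345.2 million years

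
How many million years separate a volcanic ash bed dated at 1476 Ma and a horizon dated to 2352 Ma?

2352 − 1476 = 876 million years.

876 million years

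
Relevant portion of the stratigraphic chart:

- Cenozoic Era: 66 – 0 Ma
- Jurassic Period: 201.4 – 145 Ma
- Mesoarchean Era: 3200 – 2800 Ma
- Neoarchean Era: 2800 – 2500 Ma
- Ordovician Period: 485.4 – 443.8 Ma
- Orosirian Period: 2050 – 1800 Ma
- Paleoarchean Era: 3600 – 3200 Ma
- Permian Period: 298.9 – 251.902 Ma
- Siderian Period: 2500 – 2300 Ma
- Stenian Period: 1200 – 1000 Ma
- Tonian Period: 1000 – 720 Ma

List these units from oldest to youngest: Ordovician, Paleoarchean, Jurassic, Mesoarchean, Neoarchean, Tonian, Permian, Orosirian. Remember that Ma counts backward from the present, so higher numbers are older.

Paleoarchean, Mesoarchean, Neoarchean, Orosirian, Tonian, Ordovician, Permian, Jurassic

Sorting by start age (descending Ma, since larger Ma = older): Paleoarchean began 3600, Mesoarchean began 3200, Neoarchean began 2800, Orosirian began 2050, Tonian began 1000, Ordovician began 485.4, Permian began 298.9, Jurassic began 201.4.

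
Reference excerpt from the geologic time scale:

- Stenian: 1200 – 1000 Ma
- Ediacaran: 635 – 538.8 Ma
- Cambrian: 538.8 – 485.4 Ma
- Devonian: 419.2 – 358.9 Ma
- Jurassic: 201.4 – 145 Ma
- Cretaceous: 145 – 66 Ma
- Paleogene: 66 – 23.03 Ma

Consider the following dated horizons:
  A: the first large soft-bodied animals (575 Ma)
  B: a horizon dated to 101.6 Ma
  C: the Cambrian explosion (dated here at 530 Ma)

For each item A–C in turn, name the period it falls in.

A — Ediacaran; B — Cretaceous; C — Cambrian

Match each age against the start–end ranges in the excerpt: A = 575 Ma → Ediacaran (635–538.8); B = 101.6 Ma → Cretaceous (145–66); C = 530 Ma → Cambrian (538.8–485.4).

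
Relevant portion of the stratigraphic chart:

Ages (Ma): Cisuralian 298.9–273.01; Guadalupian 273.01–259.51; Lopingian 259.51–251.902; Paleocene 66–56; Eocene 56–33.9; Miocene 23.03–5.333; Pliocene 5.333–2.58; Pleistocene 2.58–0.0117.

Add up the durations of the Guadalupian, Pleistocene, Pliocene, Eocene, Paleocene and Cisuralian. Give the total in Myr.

76.8113 million years

Duration is start − end for each: (273.01 − 259.51) + (2.58 − 0.0117) + (5.333 − 2.58) + (56 − 33.9) + (66 − 56) + (298.9 − 273.01).
That is 13.5 + 2.5683 + 2.753 + 22.1 + 10 + 25.89, which totals 76.8113 million years.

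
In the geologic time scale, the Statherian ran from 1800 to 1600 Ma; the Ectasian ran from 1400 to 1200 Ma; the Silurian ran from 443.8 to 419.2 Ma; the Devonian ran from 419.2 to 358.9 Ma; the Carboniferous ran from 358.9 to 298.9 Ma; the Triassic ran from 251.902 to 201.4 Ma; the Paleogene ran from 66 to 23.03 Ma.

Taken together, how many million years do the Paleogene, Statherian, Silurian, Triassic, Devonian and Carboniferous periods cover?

438.372 million years

Each duration: Paleogene = 42.97; Statherian = 200; Silurian = 24.6; Triassic = 50.502; Devonian = 60.3; Carboniferous = 60.
Sum: 42.97 + 200 + 24.6 + 50.502 + 60.3 + 60 = 438.372 Myr.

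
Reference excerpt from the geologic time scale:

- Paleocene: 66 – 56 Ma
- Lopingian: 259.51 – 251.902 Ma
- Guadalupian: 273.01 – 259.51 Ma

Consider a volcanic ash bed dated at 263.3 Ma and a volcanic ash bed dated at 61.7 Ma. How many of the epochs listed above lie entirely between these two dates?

1

The older date is 263.3 Ma and the younger is 61.7 Ma.
Epochs with start < 263.3 and end > 61.7 Ma: Lopingian (259.51–251.902).
That is 1 complete epoch.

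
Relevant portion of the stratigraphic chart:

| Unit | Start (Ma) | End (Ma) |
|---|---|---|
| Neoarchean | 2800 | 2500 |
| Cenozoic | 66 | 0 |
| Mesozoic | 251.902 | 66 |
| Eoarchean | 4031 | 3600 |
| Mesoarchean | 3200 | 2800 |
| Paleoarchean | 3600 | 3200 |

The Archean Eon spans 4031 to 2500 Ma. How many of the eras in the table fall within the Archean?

4

Eras inside 4031–2500 Ma: Eoarchean, Paleoarchean, Mesoarchean, Neoarchean — 4 in total.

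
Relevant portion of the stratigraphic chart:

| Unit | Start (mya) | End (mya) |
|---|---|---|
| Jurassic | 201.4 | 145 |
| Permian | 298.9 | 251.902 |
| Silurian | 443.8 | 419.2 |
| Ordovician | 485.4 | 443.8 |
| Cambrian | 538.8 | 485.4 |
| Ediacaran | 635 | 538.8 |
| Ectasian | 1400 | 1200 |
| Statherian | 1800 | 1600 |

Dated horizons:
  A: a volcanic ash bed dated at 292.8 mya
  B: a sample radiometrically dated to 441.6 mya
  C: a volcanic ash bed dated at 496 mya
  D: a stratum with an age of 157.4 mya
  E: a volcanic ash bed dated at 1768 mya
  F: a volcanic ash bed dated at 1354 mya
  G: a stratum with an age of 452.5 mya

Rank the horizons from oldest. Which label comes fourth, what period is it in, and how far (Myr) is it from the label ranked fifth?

Larger Ma means older, so oldest first: E 1768 > F 1354 > C 496 > G 452.5 > B 441.6 > A 292.8 > D 157.4.
Counting 4 along gives G (452.5 Ma); the excerpt puts that inside the Ordovician, 485.4–443.8 Ma.
Next in line is B (441.6 Ma), and 452.5 − 441.6 = 10.9 Myr.

G, in the Ordovician; 10.9 million years to B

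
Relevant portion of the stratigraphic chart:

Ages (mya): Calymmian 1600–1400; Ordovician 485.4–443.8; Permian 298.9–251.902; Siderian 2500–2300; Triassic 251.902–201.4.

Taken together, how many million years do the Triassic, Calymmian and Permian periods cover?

Each duration: Triassic = 50.502; Calymmian = 200; Permian = 46.998.
Sum: 50.502 + 200 + 46.998 = 297.5 Myr.

297.5 million years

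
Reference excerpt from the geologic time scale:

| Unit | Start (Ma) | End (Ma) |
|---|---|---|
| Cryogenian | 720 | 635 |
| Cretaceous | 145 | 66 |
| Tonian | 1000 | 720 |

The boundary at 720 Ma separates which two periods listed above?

Tonian and Cryogenian

The Tonian ends at 720 Ma and the Cryogenian begins at 720 Ma, so they share that boundary.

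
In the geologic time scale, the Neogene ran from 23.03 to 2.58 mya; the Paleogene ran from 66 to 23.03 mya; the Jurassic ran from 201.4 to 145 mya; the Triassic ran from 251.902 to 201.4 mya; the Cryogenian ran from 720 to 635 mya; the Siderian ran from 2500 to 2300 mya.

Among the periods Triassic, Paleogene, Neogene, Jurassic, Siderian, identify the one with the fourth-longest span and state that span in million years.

Start − end for each: Triassic 251.902 − 201.4 = 50.502; Paleogene 66 − 23.03 = 42.97; Neogene 23.03 − 2.58 = 20.45; Jurassic 201.4 − 145 = 56.4; Siderian 2500 − 2300 = 200.
Ranking these from longest: Siderian > Jurassic > Triassic > Paleogene > Neogene.
Position 4 in that ranking is Paleogene, which lasted 42.97 Myr.

Paleogene, 42.97 million years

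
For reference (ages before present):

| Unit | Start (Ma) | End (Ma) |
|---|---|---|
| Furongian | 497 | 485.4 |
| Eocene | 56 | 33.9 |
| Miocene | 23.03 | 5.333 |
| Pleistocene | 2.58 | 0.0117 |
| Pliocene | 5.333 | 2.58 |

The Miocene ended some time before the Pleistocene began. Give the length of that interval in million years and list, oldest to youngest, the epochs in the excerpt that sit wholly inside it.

2.753 million years; Pliocene

The Miocene closes at 5.333 Ma and the Pleistocene opens at 2.58 Ma, so the interval is 5.333 − 2.58 = 2.753 Myr.
An epoch fits inside if it starts at or after 5.333 Ma and ends at or before 2.58 Ma; oldest first that gives Pliocene.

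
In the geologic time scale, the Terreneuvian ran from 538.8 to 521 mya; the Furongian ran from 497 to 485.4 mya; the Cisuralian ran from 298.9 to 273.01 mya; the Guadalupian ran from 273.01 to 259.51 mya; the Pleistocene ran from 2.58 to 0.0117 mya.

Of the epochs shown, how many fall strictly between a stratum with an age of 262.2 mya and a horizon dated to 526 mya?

2

526 Ma sits inside the Terreneuvian (538.8–521) and 262.2 Ma inside the Guadalupian (273.01–259.51); neither of those is wholly between the two dates.
The listed epochs lying completely between them are Furongian, Cisuralian — 2 in all.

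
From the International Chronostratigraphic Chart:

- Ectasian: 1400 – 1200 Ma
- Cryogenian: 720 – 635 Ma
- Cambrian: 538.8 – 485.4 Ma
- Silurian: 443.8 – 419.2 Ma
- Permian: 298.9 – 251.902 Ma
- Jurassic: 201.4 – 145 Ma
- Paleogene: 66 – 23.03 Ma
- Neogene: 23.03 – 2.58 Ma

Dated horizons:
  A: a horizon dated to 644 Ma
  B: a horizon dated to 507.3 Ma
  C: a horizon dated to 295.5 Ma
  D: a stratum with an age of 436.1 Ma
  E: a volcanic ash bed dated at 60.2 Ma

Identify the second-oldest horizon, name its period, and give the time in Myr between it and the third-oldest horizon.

Sorted oldest-first by Ma: A (644), B (507.3), D (436.1), C (295.5), E (60.2).
The second oldest is B at 507.3 Ma, which lies in 538.8–485.4 Ma: the Cambrian.
The third oldest is D at 436.1 Ma; separation = |507.3 − 436.1| = 71.2 Myr.

B, in the Cambrian; 71.2 million years to D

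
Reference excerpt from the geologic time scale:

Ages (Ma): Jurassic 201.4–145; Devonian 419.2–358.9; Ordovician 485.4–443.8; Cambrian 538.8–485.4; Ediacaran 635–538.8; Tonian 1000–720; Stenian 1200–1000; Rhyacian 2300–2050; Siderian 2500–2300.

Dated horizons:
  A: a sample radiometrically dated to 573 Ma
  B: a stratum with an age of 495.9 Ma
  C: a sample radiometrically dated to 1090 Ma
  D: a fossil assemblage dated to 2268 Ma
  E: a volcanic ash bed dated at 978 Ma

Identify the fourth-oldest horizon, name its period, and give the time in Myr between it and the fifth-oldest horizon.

A, in the Ediacaran; 77.1 million years to B

Larger Ma means older, so oldest first: D 2268 > C 1090 > E 978 > A 573 > B 495.9.
Counting 4 along gives A (573 Ma); the excerpt puts that inside the Ediacaran, 635–538.8 Ma.
Next in line is B (495.9 Ma), and 573 − 495.9 = 77.1 Myr.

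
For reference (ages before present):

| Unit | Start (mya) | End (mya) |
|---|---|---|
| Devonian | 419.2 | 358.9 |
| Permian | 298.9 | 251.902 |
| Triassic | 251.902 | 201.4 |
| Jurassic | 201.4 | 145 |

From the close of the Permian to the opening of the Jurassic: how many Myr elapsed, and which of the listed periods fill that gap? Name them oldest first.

The Permian closes at 251.902 Ma and the Jurassic opens at 201.4 Ma, so the interval is 251.902 − 201.4 = 50.502 Myr.
A period fits inside if it starts at or after 251.902 Ma and ends at or before 201.4 Ma; oldest first that gives Triassic.

50.502 million years; Triassic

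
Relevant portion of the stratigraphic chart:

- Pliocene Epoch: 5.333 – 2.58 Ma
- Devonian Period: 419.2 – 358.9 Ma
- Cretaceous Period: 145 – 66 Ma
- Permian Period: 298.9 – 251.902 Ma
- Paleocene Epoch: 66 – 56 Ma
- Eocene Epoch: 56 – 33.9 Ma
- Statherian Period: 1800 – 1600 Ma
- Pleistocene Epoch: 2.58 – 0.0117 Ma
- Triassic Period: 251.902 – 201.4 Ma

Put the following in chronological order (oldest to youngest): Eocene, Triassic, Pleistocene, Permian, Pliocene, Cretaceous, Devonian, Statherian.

Statherian, Devonian, Permian, Triassic, Cretaceous, Eocene, Pliocene, Pleistocene

The oldest of these is Statherian (starts 1800 Ma) and the youngest is Pleistocene (ends 0.0117 Ma).
In between, by decreasing start age: Devonian (419.2), Permian (298.9), Triassic (251.902), Cretaceous (145), Eocene (56), Pliocene (5.333).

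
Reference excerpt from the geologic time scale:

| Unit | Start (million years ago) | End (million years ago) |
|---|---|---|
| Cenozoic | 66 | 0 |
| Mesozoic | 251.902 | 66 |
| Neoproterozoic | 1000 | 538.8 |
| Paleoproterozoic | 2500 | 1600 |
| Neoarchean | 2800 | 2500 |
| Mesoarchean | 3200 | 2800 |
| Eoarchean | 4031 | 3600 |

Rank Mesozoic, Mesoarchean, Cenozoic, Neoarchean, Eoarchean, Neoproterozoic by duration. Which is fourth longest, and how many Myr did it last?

Start − end for each: Mesozoic 251.902 − 66 = 185.902; Mesoarchean 3200 − 2800 = 400; Cenozoic 66 − 0 = 66; Neoarchean 2800 − 2500 = 300; Eoarchean 4031 − 3600 = 431; Neoproterozoic 1000 − 538.8 = 461.2.
Ranking these from longest: Neoproterozoic > Eoarchean > Mesoarchean > Neoarchean > Mesozoic > Cenozoic.
Position 4 in that ranking is Neoarchean, which lasted 300 Myr.

Neoarchean, 300 million years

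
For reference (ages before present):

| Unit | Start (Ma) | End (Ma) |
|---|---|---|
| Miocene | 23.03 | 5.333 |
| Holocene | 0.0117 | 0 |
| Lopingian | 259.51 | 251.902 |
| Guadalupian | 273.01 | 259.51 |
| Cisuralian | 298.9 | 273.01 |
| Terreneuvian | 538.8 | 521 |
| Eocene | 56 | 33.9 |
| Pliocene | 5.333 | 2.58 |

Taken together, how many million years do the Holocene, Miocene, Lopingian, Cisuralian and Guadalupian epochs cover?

Each duration: Holocene = 0.0117; Miocene = 17.697; Lopingian = 7.608; Cisuralian = 25.89; Guadalupian = 13.5.
Sum: 0.0117 + 17.697 + 7.608 + 25.89 + 13.5 = 64.7067 Myr.

64.7067 million years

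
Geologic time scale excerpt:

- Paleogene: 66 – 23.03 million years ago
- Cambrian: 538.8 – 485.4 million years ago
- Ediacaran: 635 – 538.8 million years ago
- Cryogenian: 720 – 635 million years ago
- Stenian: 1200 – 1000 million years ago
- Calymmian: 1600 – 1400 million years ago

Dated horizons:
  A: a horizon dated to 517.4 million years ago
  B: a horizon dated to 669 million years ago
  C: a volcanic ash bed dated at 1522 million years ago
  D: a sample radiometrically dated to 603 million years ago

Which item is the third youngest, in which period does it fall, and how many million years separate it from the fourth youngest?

B, in the Cryogenian; 853 million years to C

Smaller Ma means younger, so youngest first: A 517.4 < D 603 < B 669 < C 1522.
Counting 3 along gives B (669 Ma); the excerpt puts that inside the Cryogenian, 720–635 Ma.
Next in line is C (1522 Ma), and 1522 − 669 = 853 Myr.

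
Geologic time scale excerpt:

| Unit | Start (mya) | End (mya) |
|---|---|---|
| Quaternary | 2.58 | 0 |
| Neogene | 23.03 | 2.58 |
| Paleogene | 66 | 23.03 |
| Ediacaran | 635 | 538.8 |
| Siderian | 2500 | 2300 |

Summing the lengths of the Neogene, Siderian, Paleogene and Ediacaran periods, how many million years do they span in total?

Duration is start − end for each: (23.03 − 2.58) + (2500 − 2300) + (66 − 23.03) + (635 − 538.8).
That is 20.45 + 200 + 42.97 + 96.2, which totals 359.62 million years.

359.62 million years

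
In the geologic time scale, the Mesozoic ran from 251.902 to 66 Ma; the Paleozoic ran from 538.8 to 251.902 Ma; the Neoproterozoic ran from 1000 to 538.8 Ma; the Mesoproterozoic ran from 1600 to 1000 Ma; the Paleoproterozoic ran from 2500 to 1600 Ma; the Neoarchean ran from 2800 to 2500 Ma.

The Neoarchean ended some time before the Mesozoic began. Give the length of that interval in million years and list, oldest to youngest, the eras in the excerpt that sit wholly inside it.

End of Neoarchean = 2500 Ma; start of Mesozoic = 251.902 Ma.
Gap = 2500 − 251.902 = 2248.098 Myr.
Eras wholly inside 2500–251.902 Ma: Paleoproterozoic (2500–1600), Mesoproterozoic (1600–1000), Neoproterozoic (1000–538.8), Paleozoic (538.8–251.902).

2248.098 million years; Paleoproterozoic, Mesoproterozoic, Neoproterozoic, Paleozoic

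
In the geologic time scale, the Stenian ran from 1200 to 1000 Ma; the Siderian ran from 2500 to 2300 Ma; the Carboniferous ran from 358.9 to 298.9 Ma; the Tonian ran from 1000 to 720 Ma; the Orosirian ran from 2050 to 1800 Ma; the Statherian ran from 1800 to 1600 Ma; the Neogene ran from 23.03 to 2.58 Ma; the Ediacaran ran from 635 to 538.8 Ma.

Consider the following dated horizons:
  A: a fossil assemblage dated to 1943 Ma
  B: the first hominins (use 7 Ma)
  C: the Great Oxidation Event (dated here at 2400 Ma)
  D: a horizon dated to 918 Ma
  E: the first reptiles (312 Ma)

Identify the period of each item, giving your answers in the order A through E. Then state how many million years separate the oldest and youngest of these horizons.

A — Orosirian; B — Neogene; C — Siderian; D — Tonian; E — Carboniferous; span 2393 million years

Match each age against the start–end ranges in the excerpt: A = 1943 Ma → Orosirian (2050–1800); B = 7 Ma → Neogene (23.03–2.58); C = 2400 Ma → Siderian (2500–2300); D = 918 Ma → Tonian (1000–720); E = 312 Ma → Carboniferous (358.9–298.9).
The largest age is 2400 Ma and the smallest is 7 Ma; their difference is 2393 Myr.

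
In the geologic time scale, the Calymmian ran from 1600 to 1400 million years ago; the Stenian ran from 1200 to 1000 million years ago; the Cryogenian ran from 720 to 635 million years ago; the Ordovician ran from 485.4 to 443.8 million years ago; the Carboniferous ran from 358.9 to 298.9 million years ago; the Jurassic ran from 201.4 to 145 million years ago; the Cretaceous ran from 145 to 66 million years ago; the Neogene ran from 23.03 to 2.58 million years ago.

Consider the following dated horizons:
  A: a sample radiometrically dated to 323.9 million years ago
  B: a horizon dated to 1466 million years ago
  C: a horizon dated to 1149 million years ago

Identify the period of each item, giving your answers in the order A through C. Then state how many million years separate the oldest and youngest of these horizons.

Match each age against the start–end ranges in the excerpt: A = 323.9 Ma → Carboniferous (358.9–298.9); B = 1466 Ma → Calymmian (1600–1400); C = 1149 Ma → Stenian (1200–1000).
The largest age is 1466 Ma and the smallest is 323.9 Ma; their difference is 1142.1 Myr.

A — Carboniferous; B — Calymmian; C — Stenian; span 1142.1 million years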